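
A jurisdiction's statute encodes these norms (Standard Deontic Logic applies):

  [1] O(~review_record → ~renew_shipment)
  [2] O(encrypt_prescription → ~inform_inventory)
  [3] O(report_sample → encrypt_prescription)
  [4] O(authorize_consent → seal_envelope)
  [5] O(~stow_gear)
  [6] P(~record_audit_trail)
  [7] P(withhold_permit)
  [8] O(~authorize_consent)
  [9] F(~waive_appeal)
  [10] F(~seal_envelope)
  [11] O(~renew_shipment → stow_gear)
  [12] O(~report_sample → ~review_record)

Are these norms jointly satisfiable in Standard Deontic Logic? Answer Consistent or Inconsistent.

Premise 4 is O(authorize_consent → seal_envelope); even if O(seal_envelope) held, inferring O(authorize_consent) would be affirming the consequent — invalid.
So O(authorize_consent) is not derivable, and the apparent clash with O(~authorize_consent) does not arise.
A world satisfying every obligation exists (e.g. authorize_consent=false, encrypt_prescription=true, inform_inventory=false, record_audit_trail=false, renew_shipment=true, report_sample=true, review_record=true, seal_envelope=true, stow_gear=false, waive_appeal=true, withhold_permit=false); no atom is both obligatory and forbidden, so the set is consistent.

Consistent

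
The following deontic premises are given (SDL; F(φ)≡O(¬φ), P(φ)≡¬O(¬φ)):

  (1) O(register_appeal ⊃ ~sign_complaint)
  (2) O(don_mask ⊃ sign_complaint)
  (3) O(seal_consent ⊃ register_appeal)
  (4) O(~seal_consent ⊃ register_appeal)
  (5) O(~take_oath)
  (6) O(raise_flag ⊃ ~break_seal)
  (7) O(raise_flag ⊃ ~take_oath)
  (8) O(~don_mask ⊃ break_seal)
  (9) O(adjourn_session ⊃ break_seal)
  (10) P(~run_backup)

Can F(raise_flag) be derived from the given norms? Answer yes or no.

Yes

By case analysis on ~seal_consent: premise 4 gives O(~seal_consent ⊃ register_appeal) and premise 3 gives O(seal_consent ⊃ register_appeal), so O(register_appeal) either way.
With premise 1, O(register_appeal ⊃ ~sign_complaint), the K-axiom yields O(~sign_complaint).
The contrapositive of premise 2 (O(don_mask ⊃ sign_complaint)) is O(~sign_complaint ⊃ ~don_mask), and O(~sign_complaint) is already established, so O(~don_mask).
Applying K to premise 8 (O(~don_mask ⊃ break_seal)) and O(~don_mask) yields O(break_seal).
Premise 6, O(raise_flag ⊃ ~break_seal), contraposes to O(break_seal ⊃ ~raise_flag); with O(break_seal) we get O(~raise_flag).
Premises 5, 7, 9, 10 do not contribute to this derivation.
So O(~raise_flag) holds, i.e. F(raise_flag). The claim follows.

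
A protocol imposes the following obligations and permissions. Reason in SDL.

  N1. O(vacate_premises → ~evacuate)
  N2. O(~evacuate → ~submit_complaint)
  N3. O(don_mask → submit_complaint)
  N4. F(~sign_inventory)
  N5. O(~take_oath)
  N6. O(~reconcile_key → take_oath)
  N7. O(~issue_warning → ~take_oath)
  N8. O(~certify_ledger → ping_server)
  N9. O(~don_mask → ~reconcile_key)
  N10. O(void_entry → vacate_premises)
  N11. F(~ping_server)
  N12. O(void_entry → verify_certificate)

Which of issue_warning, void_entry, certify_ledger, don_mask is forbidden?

From premise 5 we have O(~take_oath).
The contrapositive of premise 6 (O(~reconcile_key → take_oath)) is O(~take_oath → reconcile_key), and O(~take_oath) is already established, so O(reconcile_key).
Premise 9, O(~don_mask → ~reconcile_key), contraposes to O(reconcile_key → don_mask); with O(reconcile_key) we get O(don_mask).
Premise 3 is O(don_mask → submit_complaint); since O(don_mask), deontic closure gives O(submit_complaint).
Premise 2 is O(~evacuate → ~submit_complaint); contrapositively O(submit_complaint → evacuate). Since O(submit_complaint) holds, K gives O(evacuate).
The contrapositive of premise 1 (O(vacate_premises → ~evacuate)) is O(evacuate → ~vacate_premises), and O(evacuate) is already established, so O(~vacate_premises).
Premise 10, O(void_entry → vacate_premises), contraposes to O(~vacate_premises → ~void_entry); with O(~vacate_premises) we get O(~void_entry).
So O(~void_entry) holds, i.e. void_entry is forbidden. None of the other listed options is forbidden under the premises.

void_entry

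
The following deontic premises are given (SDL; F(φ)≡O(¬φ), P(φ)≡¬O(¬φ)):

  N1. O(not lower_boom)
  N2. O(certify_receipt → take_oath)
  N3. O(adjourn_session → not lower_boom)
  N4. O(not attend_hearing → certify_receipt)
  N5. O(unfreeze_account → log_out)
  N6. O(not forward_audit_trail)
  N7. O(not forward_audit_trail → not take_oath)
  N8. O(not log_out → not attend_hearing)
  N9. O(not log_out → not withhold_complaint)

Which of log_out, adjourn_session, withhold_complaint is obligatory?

log_out

Premise 6 gives O(not forward_audit_trail).
With premise 7, O(not forward_audit_trail → not take_oath), the K-axiom yields O(not take_oath).
The contrapositive of premise 2 (O(certify_receipt → take_oath)) is O(not take_oath → not certify_receipt), and O(not take_oath) is already established, so O(not certify_receipt).
The contrapositive of premise 4 (O(not attend_hearing → certify_receipt)) is O(not certify_receipt → attend_hearing), and O(not certify_receipt) is already established, so O(attend_hearing).
Premise 8, O(not log_out → not attend_hearing), contraposes to O(attend_hearing → log_out); with O(attend_hearing) we get O(log_out).
So O(log_out) holds — log_out is obligatory. None of the other listed options is made obligatory by any chain of premises.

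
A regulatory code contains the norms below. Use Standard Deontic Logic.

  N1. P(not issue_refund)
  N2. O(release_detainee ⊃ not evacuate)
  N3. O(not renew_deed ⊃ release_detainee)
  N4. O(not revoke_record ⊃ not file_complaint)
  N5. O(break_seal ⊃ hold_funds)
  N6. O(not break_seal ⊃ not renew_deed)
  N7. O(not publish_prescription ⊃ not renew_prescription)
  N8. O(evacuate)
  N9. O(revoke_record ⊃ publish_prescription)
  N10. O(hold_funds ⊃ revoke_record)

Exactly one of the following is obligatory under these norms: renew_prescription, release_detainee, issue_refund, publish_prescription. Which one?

Premise 8 states O(evacuate) outright.
Premise 2 is O(release_detainee ⊃ not evacuate); contrapositively O(evacuate ⊃ not release_detainee). Since O(evacuate) holds, K gives O(not release_detainee).
Premise 3 is O(not renew_deed ⊃ release_detainee); contrapositively O(not release_detainee ⊃ renew_deed). Since O(not release_detainee) holds, K gives O(renew_deed).
Premise 6, O(not break_seal ⊃ not renew_deed), contraposes to O(renew_deed ⊃ break_seal); with O(renew_deed) we get O(break_seal).
Premise 5 is O(break_seal ⊃ hold_funds); since O(break_seal), deontic closure gives O(hold_funds).
From O(hold_funds) and premise 10, O(hold_funds ⊃ revoke_record), we obtain O(revoke_record).
Applying K to premise 9 (O(revoke_record ⊃ publish_prescription)) and O(revoke_record) yields O(publish_prescription).
So O(publish_prescription) holds — publish_prescription is obligatory. None of the other listed options is made obligatory by any chain of premises.

publish_prescription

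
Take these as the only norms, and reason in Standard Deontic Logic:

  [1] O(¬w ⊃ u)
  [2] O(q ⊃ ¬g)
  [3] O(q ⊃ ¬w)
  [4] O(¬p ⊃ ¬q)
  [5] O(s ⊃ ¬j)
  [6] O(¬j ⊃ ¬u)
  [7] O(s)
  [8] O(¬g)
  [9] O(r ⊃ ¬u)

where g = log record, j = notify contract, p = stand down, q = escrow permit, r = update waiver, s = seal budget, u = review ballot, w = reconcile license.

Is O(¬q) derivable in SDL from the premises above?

Premise 7 states O(s) outright.
With premise 5, O(s ⊃ ¬j), the K-axiom yields O(¬j).
Applying K to premise 6 (O(¬j ⊃ ¬u)) and O(¬j) yields O(¬u).
Premise 1 is O(¬w ⊃ u); contrapositively O(¬u ⊃ w). Since O(¬u) holds, K gives O(w).
The contrapositive of premise 3 (O(q ⊃ ¬w)) is O(w ⊃ ¬q), and O(w) is already established, so O(¬q).
Premises 2, 4, 8, 9 do not contribute to this derivation.
So O(¬q) follows.

Yes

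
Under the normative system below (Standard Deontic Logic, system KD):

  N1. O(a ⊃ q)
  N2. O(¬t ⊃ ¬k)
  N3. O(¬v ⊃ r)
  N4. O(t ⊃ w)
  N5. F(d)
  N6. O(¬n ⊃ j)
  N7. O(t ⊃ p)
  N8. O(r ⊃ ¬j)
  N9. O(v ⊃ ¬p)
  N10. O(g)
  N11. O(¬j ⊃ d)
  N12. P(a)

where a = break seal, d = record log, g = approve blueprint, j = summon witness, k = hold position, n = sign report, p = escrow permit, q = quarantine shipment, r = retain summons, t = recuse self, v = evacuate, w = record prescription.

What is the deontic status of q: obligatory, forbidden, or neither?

Premise 1 is O(a ⊃ q), but O(a) is not derivable from the premises (the permission P(a) asserts only ¬O(¬a), not O(a)), so it does not yield O(q).
No premise or chain of K-axiom applications forces O(q), and none forces O(¬q). So q is neither obligatory nor forbidden under these norms.

Neither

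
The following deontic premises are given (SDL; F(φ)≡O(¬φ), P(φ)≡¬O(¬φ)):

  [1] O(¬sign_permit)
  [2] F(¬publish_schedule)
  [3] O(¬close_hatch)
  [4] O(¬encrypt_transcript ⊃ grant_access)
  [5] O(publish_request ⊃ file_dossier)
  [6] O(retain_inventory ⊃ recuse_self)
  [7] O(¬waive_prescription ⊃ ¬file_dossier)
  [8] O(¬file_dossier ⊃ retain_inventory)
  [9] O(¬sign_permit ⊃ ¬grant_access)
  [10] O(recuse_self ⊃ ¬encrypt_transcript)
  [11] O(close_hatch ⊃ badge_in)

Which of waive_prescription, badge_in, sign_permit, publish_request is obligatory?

From premise 1 we have O(¬sign_permit).
Premise 9 is O(¬sign_permit ⊃ ¬grant_access); since O(¬sign_permit), deontic closure gives O(¬grant_access).
The contrapositive of premise 4 (O(¬encrypt_transcript ⊃ grant_access)) is O(¬grant_access ⊃ encrypt_transcript), and O(¬grant_access) is already established, so O(encrypt_transcript).
The contrapositive of premise 10 (O(recuse_self ⊃ ¬encrypt_transcript)) is O(encrypt_transcript ⊃ ¬recuse_self), and O(encrypt_transcript) is already established, so O(¬recuse_self).
Premise 6 is O(retain_inventory ⊃ recuse_self); contrapositively O(¬recuse_self ⊃ ¬retain_inventory). Since O(¬recuse_self) holds, K gives O(¬retain_inventory).
The contrapositive of premise 8 (O(¬file_dossier ⊃ retain_inventory)) is O(¬retain_inventory ⊃ file_dossier), and O(¬retain_inventory) is already established, so O(file_dossier).
The contrapositive of premise 7 (O(¬waive_prescription ⊃ ¬file_dossier)) is O(file_dossier ⊃ waive_prescription), and O(file_dossier) is already established, so O(waive_prescription).
So O(waive_prescription) holds — waive_prescription is obligatory. None of the other listed options is made obligatory by any chain of premises.

waive_prescription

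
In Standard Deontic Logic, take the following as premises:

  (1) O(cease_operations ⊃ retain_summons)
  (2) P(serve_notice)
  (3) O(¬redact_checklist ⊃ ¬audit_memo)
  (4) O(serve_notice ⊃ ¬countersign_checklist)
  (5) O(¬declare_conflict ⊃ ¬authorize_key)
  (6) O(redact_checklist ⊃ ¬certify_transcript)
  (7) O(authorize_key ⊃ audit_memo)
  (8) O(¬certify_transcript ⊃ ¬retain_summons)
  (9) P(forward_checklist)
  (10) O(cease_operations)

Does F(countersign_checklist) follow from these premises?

No

Premise 4 is O(serve_notice ⊃ ¬countersign_checklist), but O(serve_notice) is not derivable from the premises (the permission P(serve_notice) asserts only ¬O(¬serve_notice), not O(serve_notice)), so it does not yield O(¬countersign_checklist).
No other premise forces O(¬countersign_checklist). An ideal world satisfying every premise can still have countersign_checklist true, so F(countersign_checklist) is not derivable.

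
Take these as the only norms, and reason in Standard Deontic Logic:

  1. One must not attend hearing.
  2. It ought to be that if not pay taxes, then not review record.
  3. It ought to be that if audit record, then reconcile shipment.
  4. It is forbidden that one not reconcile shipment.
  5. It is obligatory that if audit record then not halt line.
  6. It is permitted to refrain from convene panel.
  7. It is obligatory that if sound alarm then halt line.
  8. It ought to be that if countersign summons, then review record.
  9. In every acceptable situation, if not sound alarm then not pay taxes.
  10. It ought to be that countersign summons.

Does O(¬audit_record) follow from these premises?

Premise 10 gives O(countersign_summons).
With premise 8, O(countersign_summons → review_record), the K-axiom yields O(review_record).
The contrapositive of premise 2 (O(¬pay_taxes → ¬review_record)) is O(review_record → pay_taxes), and O(review_record) is already established, so O(pay_taxes).
The contrapositive of premise 9 (O(¬sound_alarm → ¬pay_taxes)) is O(pay_taxes → sound_alarm), and O(pay_taxes) is already established, so O(sound_alarm).
From O(sound_alarm) and premise 7, O(sound_alarm → halt_line), we obtain O(halt_line).
Premise 5 is O(audit_record → ¬halt_line); contrapositively O(halt_line → ¬audit_record). Since O(halt_line) holds, K gives O(¬audit_record).
Premises 1, 3, 4, 6 do not contribute to this derivation.
So O(¬audit_record) follows.

Yes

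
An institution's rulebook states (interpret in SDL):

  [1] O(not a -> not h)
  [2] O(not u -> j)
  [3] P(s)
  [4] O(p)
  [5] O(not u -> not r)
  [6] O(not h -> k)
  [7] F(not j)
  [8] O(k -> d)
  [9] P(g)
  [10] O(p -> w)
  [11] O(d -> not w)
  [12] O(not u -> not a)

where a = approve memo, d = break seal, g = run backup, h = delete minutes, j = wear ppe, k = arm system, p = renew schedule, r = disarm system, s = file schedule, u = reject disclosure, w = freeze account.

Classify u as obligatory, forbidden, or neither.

Premise 4 states O(p) outright.
From O(p) and premise 10, O(p -> w), we obtain O(w).
Premise 11 is O(d -> not w); contrapositively O(w -> not d). Since O(w) holds, K gives O(not d).
Premise 8, O(k -> d), contraposes to O(not d -> not k); with O(not d) we get O(not k).
The contrapositive of premise 6 (O(not h -> k)) is O(not k -> h), and O(not k) is already established, so O(h).
The contrapositive of premise 1 (O(not a -> not h)) is O(h -> a), and O(h) is already established, so O(a).
The contrapositive of premise 12 (O(not u -> not a)) is O(a -> u), and O(a) is already established, so O(u).
Premises 2, 3, 5, 7, 9 do not contribute to this derivation.
Hence u is obligatory.

Obligatory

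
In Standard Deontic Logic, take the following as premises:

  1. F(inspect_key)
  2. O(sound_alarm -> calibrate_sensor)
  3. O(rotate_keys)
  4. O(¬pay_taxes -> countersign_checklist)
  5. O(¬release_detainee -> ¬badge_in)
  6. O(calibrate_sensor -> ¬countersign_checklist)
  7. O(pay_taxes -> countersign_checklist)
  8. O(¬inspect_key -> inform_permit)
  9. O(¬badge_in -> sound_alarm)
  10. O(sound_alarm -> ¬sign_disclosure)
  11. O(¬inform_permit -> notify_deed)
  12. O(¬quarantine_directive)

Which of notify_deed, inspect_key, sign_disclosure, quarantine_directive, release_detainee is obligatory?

release_detainee

By case analysis on ¬pay_taxes: premise 4 gives O(¬pay_taxes -> countersign_checklist) and premise 7 gives O(pay_taxes -> countersign_checklist), so O(countersign_checklist) either way.
Premise 6 is O(calibrate_sensor -> ¬countersign_checklist); contrapositively O(countersign_checklist -> ¬calibrate_sensor). Since O(countersign_checklist) holds, K gives O(¬calibrate_sensor).
The contrapositive of premise 2 (O(sound_alarm -> calibrate_sensor)) is O(¬calibrate_sensor -> ¬sound_alarm), and O(¬calibrate_sensor) is already established, so O(¬sound_alarm).
Premise 9 is O(¬badge_in -> sound_alarm); contrapositively O(¬sound_alarm -> badge_in). Since O(¬sound_alarm) holds, K gives O(badge_in).
Premise 5 is O(¬release_detainee -> ¬badge_in); contrapositively O(badge_in -> release_detainee). Since O(badge_in) holds, K gives O(release_detainee).
So O(release_detainee) holds — release_detainee is obligatory. None of the other listed options is made obligatory by any chain of premises.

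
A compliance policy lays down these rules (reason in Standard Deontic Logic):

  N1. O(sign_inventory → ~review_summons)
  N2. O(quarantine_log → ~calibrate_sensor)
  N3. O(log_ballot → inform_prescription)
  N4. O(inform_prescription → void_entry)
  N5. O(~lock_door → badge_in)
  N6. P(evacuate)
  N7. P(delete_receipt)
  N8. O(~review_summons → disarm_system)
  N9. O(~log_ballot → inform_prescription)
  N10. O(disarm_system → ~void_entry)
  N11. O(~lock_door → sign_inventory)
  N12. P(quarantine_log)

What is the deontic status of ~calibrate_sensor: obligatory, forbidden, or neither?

Premise 2 is O(quarantine_log → ~calibrate_sensor), but O(quarantine_log) is not derivable from the premises (the permission P(quarantine_log) asserts only ~O(~quarantine_log), not O(quarantine_log)), so it does not yield O(~calibrate_sensor).
No premise or chain of K-axiom applications forces O(~calibrate_sensor), and none forces O(calibrate_sensor). So ~calibrate_sensor is neither obligatory nor forbidden under these norms.

Neither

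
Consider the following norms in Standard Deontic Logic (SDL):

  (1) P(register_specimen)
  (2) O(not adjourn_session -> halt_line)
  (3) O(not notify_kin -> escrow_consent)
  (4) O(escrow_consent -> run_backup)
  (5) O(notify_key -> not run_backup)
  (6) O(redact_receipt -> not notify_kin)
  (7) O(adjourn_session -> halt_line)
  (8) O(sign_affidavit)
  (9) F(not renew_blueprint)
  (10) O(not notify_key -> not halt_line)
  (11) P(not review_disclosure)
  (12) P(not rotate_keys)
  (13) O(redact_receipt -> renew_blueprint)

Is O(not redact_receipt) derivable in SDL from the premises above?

Premises 7 and 2 are O(adjourn_session -> halt_line) and O(not adjourn_session -> halt_line); every ideal world satisfies adjourn_session or not adjourn_session, so in either case halt_line holds — hence O(halt_line).
Premise 10, O(not notify_key -> not halt_line), contraposes to O(halt_line -> notify_key); with O(halt_line) we get O(notify_key).
Applying K to premise 5 (O(notify_key -> not run_backup)) and O(notify_key) yields O(not run_backup).
Premise 4 is O(escrow_consent -> run_backup); contrapositively O(not run_backup -> not escrow_consent). Since O(not run_backup) holds, K gives O(not escrow_consent).
The contrapositive of premise 3 (O(not notify_kin -> escrow_consent)) is O(not escrow_consent -> notify_kin), and O(not escrow_consent) is already established, so O(notify_kin).
Premise 6, O(redact_receipt -> not notify_kin), contraposes to O(notify_kin -> not redact_receipt); with O(notify_kin) we get O(not redact_receipt).
Premises 1, 8, 9, 11, 12, 13 do not contribute to this derivation.
So O(not redact_receipt) follows.

Yes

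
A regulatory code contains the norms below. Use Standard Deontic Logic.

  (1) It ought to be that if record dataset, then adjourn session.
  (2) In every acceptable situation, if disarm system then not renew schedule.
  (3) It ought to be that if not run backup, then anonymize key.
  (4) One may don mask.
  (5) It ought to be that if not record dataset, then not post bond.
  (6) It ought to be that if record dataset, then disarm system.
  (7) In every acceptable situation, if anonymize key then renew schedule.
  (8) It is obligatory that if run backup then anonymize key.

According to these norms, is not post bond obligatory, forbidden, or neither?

By case analysis on ¬run_backup: premise 3 gives O(¬run_backup → anonymize_key) and premise 8 gives O(run_backup → anonymize_key), so O(anonymize_key) either way.
With premise 7, O(anonymize_key → renew_schedule), the K-axiom yields O(renew_schedule).
Premise 2 is O(disarm_system → ¬renew_schedule); contrapositively O(renew_schedule → ¬disarm_system). Since O(renew_schedule) holds, K gives O(¬disarm_system).
The contrapositive of premise 6 (O(record_dataset → disarm_system)) is O(¬disarm_system → ¬record_dataset), and O(¬disarm_system) is already established, so O(¬record_dataset).
With premise 5, O(¬record_dataset → ¬post_bond), the K-axiom yields O(¬post_bond).
Premises 1, 4 do not contribute to this derivation.
Hence ¬post_bond is obligatory.

Obligatory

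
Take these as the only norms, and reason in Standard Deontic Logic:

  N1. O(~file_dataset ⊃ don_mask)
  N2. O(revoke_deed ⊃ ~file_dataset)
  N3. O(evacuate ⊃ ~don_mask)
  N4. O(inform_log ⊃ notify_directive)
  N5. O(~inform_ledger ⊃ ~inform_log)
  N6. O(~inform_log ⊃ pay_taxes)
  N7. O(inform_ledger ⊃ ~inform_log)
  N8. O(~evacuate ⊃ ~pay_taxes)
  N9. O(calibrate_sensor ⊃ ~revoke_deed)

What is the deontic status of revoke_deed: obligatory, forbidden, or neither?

Forbidden

Premises 7 and 5 cover both cases: O(inform_ledger ⊃ ~inform_log) and O(~inform_ledger ⊃ ~inform_log). Since inform_ledger ∨ ~inform_ledger is a tautology, O(~inform_log) follows.
Applying K to premise 6 (O(~inform_log ⊃ pay_taxes)) and O(~inform_log) yields O(pay_taxes).
Premise 8, O(~evacuate ⊃ ~pay_taxes), contraposes to O(pay_taxes ⊃ evacuate); with O(pay_taxes) we get O(evacuate).
Applying K to premise 3 (O(evacuate ⊃ ~don_mask)) and O(evacuate) yields O(~don_mask).
Premise 1 is O(~file_dataset ⊃ don_mask); contrapositively O(~don_mask ⊃ file_dataset). Since O(~don_mask) holds, K gives O(file_dataset).
Premise 2 is O(revoke_deed ⊃ ~file_dataset); contrapositively O(file_dataset ⊃ ~revoke_deed). Since O(file_dataset) holds, K gives O(~revoke_deed).
Premises 4, 9 do not contribute to this derivation.
Thus O(~revoke_deed), which is F(revoke_deed): revoke_deed is forbidden.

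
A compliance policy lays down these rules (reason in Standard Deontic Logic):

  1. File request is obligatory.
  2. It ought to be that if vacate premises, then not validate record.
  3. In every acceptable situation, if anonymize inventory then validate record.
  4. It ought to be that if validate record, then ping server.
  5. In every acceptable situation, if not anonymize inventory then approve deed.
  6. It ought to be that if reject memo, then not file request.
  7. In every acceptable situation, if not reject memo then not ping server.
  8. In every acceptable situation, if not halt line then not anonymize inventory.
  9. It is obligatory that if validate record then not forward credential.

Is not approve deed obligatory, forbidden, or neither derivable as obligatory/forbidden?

Premise 1 gives O(file_request).
Premise 6 is O(reject_memo → ¬file_request); contrapositively O(file_request → ¬reject_memo). Since O(file_request) holds, K gives O(¬reject_memo).
From O(¬reject_memo) and premise 7, O(¬reject_memo → ¬ping_server), we obtain O(¬ping_server).
The contrapositive of premise 4 (O(validate_record → ping_server)) is O(¬ping_server → ¬validate_record), and O(¬ping_server) is already established, so O(¬validate_record).
The contrapositive of premise 3 (O(anonymize_inventory → validate_record)) is O(¬validate_record → ¬anonymize_inventory), and O(¬validate_record) is already established, so O(¬anonymize_inventory).
Premise 5 is O(¬anonymize_inventory → approve_deed); since O(¬anonymize_inventory), deontic closure gives O(approve_deed).
Premises 2, 8, 9 do not contribute to this derivation.
Thus O(approve_deed), which is F(¬approve_deed): ¬approve_deed is forbidden.

Forbidden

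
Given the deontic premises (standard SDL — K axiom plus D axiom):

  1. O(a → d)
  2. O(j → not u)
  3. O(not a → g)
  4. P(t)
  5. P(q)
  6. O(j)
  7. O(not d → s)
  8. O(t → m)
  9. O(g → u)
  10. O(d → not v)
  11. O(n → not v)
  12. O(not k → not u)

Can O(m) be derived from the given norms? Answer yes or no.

Premise 8 is O(t → m), but O(t) is not derivable from the premises (the permission P(t) asserts only not O(not t), not O(t)), so it does not yield O(m).
No other premise forces O(m). An ideal world satisfying every premise can still have m false, so O(m) is not derivable.

No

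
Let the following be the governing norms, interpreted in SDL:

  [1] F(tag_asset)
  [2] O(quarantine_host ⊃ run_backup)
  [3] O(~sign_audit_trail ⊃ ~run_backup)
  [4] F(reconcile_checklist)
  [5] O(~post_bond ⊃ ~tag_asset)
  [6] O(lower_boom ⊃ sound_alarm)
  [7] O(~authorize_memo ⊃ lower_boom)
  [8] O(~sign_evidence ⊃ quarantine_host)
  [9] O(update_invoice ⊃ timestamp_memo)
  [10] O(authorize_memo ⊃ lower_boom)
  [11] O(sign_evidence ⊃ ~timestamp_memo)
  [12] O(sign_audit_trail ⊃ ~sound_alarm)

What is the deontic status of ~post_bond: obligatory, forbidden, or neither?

Neither

Premise 5 is O(~post_bond ⊃ ~tag_asset); even if O(~tag_asset) held, inferring O(~post_bond) would be affirming the consequent — invalid.
No premise or chain of K-axiom applications forces O(~post_bond), and none forces O(post_bond). So ~post_bond is neither obligatory nor forbidden under these norms.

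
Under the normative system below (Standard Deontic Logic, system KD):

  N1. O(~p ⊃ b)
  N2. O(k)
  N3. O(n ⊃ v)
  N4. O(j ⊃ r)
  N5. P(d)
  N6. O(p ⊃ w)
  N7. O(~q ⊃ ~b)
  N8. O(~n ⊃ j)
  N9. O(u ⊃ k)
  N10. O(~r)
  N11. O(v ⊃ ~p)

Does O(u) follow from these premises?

Premise 9 is O(u ⊃ k); even if O(k) held, inferring O(u) would be affirming the consequent — invalid.
No other premise forces O(u). An ideal world satisfying every premise can still have u false, so O(u) is not derivable.

No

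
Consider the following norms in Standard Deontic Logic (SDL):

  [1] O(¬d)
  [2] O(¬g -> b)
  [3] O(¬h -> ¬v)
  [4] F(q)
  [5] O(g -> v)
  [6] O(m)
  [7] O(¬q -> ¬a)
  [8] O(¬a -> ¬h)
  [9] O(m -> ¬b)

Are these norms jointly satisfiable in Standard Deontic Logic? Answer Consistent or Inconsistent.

From premise 6 we have O(m).
With premise 9, O(m -> ¬b), the K-axiom yields O(¬b).
The contrapositive of premise 2 (O(¬g -> b)) is O(¬b -> g), and O(¬b) is already established, so O(g).
With premise 5, O(g -> v), the K-axiom yields O(v).
Premise 3, O(¬h -> ¬v), contraposes to O(v -> h); with O(v) we get O(h).
Premise 8 is O(¬a -> ¬h); contrapositively O(h -> a). Since O(h) holds, K gives O(a).
Premise 7 is O(¬q -> ¬a); contrapositively O(a -> q). Since O(a) holds, K gives O(q).
But premise 4, F(q), means O(¬q).
We now have both O(q) and O(¬q) — q is simultaneously obligatory and forbidden, violating the D-axiom.

Inconsistent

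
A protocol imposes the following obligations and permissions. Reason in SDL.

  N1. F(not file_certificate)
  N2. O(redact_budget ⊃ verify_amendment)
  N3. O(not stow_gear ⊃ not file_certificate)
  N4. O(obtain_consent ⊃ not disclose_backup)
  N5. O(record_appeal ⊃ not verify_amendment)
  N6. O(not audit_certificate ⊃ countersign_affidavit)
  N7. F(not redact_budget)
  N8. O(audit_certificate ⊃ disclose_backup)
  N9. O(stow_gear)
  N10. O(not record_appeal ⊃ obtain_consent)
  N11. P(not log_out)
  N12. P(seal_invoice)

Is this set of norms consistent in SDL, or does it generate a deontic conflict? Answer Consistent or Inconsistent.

Premise 3 is O(not stow_gear ⊃ not file_certificate), but O(not stow_gear) is not derivable from the premises, so it does not yield O(not file_certificate).
So O(not file_certificate) is not derivable, and the apparent clash with O(file_certificate) does not arise.
A world satisfying every obligation exists (e.g. audit_certificate=false, countersign_affidavit=true, disclose_backup=false, file_certificate=true, log_out=false, obtain_consent=true, record_appeal=false, redact_budget=true, seal_invoice=false, stow_gear=true, verify_amendment=true); no atom is both obligatory and forbidden, so the set is consistent.

Consistent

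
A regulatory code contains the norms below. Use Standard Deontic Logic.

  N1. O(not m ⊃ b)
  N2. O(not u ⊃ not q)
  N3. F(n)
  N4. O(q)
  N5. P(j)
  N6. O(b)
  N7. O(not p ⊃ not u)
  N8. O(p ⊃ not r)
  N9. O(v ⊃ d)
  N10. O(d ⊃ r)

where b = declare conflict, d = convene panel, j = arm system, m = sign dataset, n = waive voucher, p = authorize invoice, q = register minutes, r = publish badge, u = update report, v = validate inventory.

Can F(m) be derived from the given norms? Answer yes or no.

No

Premise 1 is O(not m ⊃ b); even if O(b) held, inferring O(not m) would be affirming the consequent — invalid.
No other premise forces O(not m). An ideal world satisfying every premise can still have m true, so F(m) is not derivable.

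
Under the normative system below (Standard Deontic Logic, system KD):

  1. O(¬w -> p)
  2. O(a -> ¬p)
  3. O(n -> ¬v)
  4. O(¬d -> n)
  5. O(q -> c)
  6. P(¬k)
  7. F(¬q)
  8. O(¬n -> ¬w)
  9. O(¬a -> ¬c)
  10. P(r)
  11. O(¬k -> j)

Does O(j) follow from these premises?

No

Premise 11 is O(¬k -> j), but O(¬k) is not derivable from the premises (the permission P(¬k) asserts only ¬O(k), not O(¬k)), so it does not yield O(j).
No other premise forces O(j). An ideal world satisfying every premise can still have j false, so O(j) is not derivable.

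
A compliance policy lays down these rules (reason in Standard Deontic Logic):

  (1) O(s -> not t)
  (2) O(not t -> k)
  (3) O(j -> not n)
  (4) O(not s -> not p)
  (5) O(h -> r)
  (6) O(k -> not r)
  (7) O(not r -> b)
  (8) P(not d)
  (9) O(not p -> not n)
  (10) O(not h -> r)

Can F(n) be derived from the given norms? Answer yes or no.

By case analysis on not h: premise 10 gives O(not h -> r) and premise 5 gives O(h -> r), so O(r) either way.
The contrapositive of premise 6 (O(k -> not r)) is O(r -> not k), and O(r) is already established, so O(not k).
Premise 2, O(not t -> k), contraposes to O(not k -> t); with O(not k) we get O(t).
Premise 1 is O(s -> not t); contrapositively O(t -> not s). Since O(t) holds, K gives O(not s).
Premise 4 is O(not s -> not p); since O(not s), deontic closure gives O(not p).
From O(not p) and premise 9, O(not p -> not n), we obtain O(not n).
Premises 3, 7, 8 do not contribute to this derivation.
So O(not n) holds, i.e. F(n). The claim follows.

Yes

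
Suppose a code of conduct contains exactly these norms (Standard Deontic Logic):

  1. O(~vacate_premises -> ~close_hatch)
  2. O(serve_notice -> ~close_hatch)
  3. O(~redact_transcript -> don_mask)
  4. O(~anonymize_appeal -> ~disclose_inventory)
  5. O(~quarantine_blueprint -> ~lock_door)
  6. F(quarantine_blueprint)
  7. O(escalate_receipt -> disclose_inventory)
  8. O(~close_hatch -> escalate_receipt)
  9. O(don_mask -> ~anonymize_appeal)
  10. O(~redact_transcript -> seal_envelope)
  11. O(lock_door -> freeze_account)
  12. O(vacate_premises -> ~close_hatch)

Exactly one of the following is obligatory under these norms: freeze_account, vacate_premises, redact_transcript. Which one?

redact_transcript

Premises 12 and 1 are O(vacate_premises -> ~close_hatch) and O(~vacate_premises -> ~close_hatch); every ideal world satisfies vacate_premises or ~vacate_premises, so in either case ~close_hatch holds — hence O(~close_hatch).
Applying K to premise 8 (O(~close_hatch -> escalate_receipt)) and O(~close_hatch) yields O(escalate_receipt).
From O(escalate_receipt) and premise 7, O(escalate_receipt -> disclose_inventory), we obtain O(disclose_inventory).
Premise 4, O(~anonymize_appeal -> ~disclose_inventory), contraposes to O(disclose_inventory -> anonymize_appeal); with O(disclose_inventory) we get O(anonymize_appeal).
Premise 9 is O(don_mask -> ~anonymize_appeal); contrapositively O(anonymize_appeal -> ~don_mask). Since O(anonymize_appeal) holds, K gives O(~don_mask).
The contrapositive of premise 3 (O(~redact_transcript -> don_mask)) is O(~don_mask -> redact_transcript), and O(~don_mask) is already established, so O(redact_transcript).
So O(redact_transcript) holds — redact_transcript is obligatory. None of the other listed options is made obligatory by any chain of premises.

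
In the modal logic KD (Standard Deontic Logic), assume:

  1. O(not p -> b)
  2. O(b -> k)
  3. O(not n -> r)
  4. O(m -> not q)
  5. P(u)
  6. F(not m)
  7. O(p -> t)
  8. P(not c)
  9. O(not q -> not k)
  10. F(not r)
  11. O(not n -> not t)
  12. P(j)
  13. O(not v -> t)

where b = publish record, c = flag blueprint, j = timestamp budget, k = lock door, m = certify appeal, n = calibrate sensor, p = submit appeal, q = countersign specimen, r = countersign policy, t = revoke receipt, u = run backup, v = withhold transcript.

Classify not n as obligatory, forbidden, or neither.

Premise 6, F(not m), is equivalent to O(m).
With premise 4, O(m -> not q), the K-axiom yields O(not q).
Premise 9 is O(not q -> not k); since O(not q), deontic closure gives O(not k).
The contrapositive of premise 2 (O(b -> k)) is O(not k -> not b), and O(not k) is already established, so O(not b).
Premise 1 is O(not p -> b); contrapositively O(not b -> p). Since O(not b) holds, K gives O(p).
Applying K to premise 7 (O(p -> t)) and O(p) yields O(t).
The contrapositive of premise 11 (O(not n -> not t)) is O(t -> n), and O(t) is already established, so O(n).
Premises 3, 5, 8, 10, 12, 13 do not contribute to this derivation.
Thus O(n), which is F(not n): not n is forbidden.

Forbidden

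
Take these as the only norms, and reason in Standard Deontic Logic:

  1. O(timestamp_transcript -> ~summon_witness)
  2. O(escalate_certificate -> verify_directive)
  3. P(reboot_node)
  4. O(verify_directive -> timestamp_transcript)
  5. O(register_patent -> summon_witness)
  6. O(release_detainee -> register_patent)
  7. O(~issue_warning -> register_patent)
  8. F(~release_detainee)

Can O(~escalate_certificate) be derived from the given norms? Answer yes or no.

F(~release_detainee) at premise 8 means O(release_detainee).
Premise 6 is O(release_detainee -> register_patent); since O(release_detainee), deontic closure gives O(register_patent).
Premise 5 is O(register_patent -> summon_witness); since O(register_patent), deontic closure gives O(summon_witness).
The contrapositive of premise 1 (O(timestamp_transcript -> ~summon_witness)) is O(summon_witness -> ~timestamp_transcript), and O(summon_witness) is already established, so O(~timestamp_transcript).
Premise 4, O(verify_directive -> timestamp_transcript), contraposes to O(~timestamp_transcript -> ~verify_directive); with O(~timestamp_transcript) we get O(~verify_directive).
Premise 2 is O(escalate_certificate -> verify_directive); contrapositively O(~verify_directive -> ~escalate_certificate). Since O(~verify_directive) holds, K gives O(~escalate_certificate).
Premises 3, 7 do not contribute to this derivation.
So O(~escalate_certificate) follows.

Yes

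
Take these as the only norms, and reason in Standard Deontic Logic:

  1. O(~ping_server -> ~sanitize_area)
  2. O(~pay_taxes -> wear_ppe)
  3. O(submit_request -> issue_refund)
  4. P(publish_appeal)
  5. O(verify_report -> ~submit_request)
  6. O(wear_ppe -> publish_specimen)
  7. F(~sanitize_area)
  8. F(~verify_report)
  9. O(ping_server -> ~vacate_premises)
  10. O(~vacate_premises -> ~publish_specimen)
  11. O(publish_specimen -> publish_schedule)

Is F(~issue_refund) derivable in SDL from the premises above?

Premise 3 is O(submit_request -> issue_refund), but O(submit_request) is not derivable from the premises, so it does not yield O(issue_refund).
No other premise forces O(issue_refund). An ideal world satisfying every premise can still have ~issue_refund true, so F(~issue_refund) is not derivable.

No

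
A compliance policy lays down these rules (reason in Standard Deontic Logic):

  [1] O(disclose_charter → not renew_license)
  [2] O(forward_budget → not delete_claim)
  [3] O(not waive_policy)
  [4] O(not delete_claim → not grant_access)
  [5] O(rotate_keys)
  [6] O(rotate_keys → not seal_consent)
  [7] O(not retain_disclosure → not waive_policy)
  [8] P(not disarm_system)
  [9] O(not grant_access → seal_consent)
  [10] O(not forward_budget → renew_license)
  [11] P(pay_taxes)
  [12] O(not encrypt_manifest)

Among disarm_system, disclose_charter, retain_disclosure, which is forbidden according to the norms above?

disclose_charter

Premise 5 states O(rotate_keys) outright.
With premise 6, O(rotate_keys → not seal_consent), the K-axiom yields O(not seal_consent).
Premise 9 is O(not grant_access → seal_consent); contrapositively O(not seal_consent → grant_access). Since O(not seal_consent) holds, K gives O(grant_access).
Premise 4, O(not delete_claim → not grant_access), contraposes to O(grant_access → delete_claim); with O(grant_access) we get O(delete_claim).
Premise 2 is O(forward_budget → not delete_claim); contrapositively O(delete_claim → not forward_budget). Since O(delete_claim) holds, K gives O(not forward_budget).
Applying K to premise 10 (O(not forward_budget → renew_license)) and O(not forward_budget) yields O(renew_license).
Premise 1, O(disclose_charter → not renew_license), contraposes to O(renew_license → not disclose_charter); with O(renew_license) we get O(not disclose_charter).
So O(not disclose_charter) holds, i.e. disclose_charter is forbidden. None of the other listed options is forbidden under the premises.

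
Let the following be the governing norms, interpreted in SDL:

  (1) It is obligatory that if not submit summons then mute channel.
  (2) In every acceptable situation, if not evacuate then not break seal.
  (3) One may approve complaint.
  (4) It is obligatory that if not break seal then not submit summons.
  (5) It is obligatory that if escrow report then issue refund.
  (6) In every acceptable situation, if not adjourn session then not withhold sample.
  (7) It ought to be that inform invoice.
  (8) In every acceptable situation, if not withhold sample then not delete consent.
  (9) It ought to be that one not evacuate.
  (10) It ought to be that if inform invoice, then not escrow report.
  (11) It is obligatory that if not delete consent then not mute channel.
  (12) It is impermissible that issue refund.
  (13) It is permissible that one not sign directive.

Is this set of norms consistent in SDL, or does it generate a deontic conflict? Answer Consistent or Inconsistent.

Premise 5 is O(escrow_report → issue_refund), but O(escrow_report) is not derivable from the premises, so it does not yield O(issue_refund).
So O(issue_refund) is not derivable, and the apparent clash with O(¬issue_refund) does not arise.
A world satisfying every obligation exists (e.g. adjourn_session=true, approve_complaint=false, break_seal=false, delete_consent=true, escrow_report=false, evacuate=false, inform_invoice=true, issue_refund=false, mute_channel=true, sign_directive=false, submit_summons=false, withhold_sample=true); no atom is both obligatory and forbidden, so the set is consistent.

Consistent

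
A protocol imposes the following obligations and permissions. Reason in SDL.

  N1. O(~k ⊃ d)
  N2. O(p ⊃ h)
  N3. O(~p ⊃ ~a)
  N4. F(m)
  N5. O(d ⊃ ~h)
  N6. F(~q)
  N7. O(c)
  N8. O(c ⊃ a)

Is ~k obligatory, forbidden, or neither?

Premise 7 states O(c) outright.
Premise 8 is O(c ⊃ a); since O(c), deontic closure gives O(a).
The contrapositive of premise 3 (O(~p ⊃ ~a)) is O(a ⊃ p), and O(a) is already established, so O(p).
With premise 2, O(p ⊃ h), the K-axiom yields O(h).
The contrapositive of premise 5 (O(d ⊃ ~h)) is O(h ⊃ ~d), and O(h) is already established, so O(~d).
The contrapositive of premise 1 (O(~k ⊃ d)) is O(~d ⊃ k), and O(~d) is already established, so O(k).
Premises 4, 6 do not contribute to this derivation.
Thus O(k), which is F(~k): ~k is forbidden.

Forbidden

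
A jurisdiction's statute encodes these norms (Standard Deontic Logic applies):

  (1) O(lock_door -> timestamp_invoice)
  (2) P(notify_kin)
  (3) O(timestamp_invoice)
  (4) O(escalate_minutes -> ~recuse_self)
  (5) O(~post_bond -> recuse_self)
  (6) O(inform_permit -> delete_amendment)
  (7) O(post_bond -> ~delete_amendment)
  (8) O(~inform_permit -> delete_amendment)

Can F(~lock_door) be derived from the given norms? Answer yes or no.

Premise 1 is O(lock_door -> timestamp_invoice); even if O(timestamp_invoice) held, inferring O(lock_door) would be affirming the consequent — invalid.
No other premise forces O(lock_door). An ideal world satisfying every premise can still have ~lock_door true, so F(~lock_door) is not derivable.

No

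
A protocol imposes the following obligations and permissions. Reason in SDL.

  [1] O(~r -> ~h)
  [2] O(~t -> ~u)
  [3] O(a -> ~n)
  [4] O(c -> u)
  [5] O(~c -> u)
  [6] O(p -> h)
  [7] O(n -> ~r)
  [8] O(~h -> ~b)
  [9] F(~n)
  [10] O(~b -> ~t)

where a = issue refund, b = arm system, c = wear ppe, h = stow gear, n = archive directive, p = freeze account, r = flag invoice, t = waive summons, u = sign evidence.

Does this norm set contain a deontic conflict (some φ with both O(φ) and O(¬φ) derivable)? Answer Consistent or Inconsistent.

Inconsistent

By case analysis on ~c: premise 5 gives O(~c -> u) and premise 4 gives O(c -> u), so O(u) either way.
The contrapositive of premise 2 (O(~t -> ~u)) is O(u -> t), and O(u) is already established, so O(t).
The contrapositive of premise 10 (O(~b -> ~t)) is O(t -> b), and O(t) is already established, so O(b).
Premise 8 is O(~h -> ~b); contrapositively O(b -> h). Since O(b) holds, K gives O(h).
Premise 1 is O(~r -> ~h); contrapositively O(h -> r). Since O(h) holds, K gives O(r).
Premise 7, O(n -> ~r), contraposes to O(r -> ~n); with O(r) we get O(~n).
However, F(~n) at premise 9 amounts to O(n).
We now have both O(~n) and O(n) — n is simultaneously obligatory and forbidden, violating the D-axiom.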